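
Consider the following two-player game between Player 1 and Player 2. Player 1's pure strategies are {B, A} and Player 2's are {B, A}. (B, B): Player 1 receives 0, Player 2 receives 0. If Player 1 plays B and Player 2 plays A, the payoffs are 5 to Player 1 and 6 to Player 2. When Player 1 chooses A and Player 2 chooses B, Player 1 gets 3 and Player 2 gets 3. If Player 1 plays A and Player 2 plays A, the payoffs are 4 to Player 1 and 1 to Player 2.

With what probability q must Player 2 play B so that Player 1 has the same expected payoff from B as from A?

In a mixed equilibrium Player 1 is indifferent between B and A; this condition fixes q.
  Player 1's payoff from B: q·0 + (1−q)·5 = -5q + 5
  Player 1's payoff from A: q·3 + (1−q)·4 = -q + 4
  -5q + 5 = -q + 4  ⇒  -4q = -1  ⇒  q = 1/4.

q = 1/4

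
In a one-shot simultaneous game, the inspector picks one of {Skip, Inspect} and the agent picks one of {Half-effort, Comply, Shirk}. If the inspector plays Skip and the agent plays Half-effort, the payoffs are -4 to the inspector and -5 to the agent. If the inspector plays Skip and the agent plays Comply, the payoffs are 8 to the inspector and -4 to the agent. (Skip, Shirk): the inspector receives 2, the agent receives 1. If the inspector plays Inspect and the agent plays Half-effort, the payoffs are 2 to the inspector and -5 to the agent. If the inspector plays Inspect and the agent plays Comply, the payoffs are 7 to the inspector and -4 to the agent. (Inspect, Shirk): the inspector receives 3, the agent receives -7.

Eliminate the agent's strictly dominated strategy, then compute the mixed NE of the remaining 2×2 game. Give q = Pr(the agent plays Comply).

The agent's strategy Half-effort is strictly dominated by Comply: -4 > -5 and -4 > -5. Eliminate Half-effort.
In a mixed equilibrium the inspector is indifferent between Skip and Inspect; this condition fixes q.
  the inspector's expected payoff from Skip: q·8 + (1−q)·2 = 6q + 2
  the inspector's expected payoff from Inspect: q·7 + (1−q)·3 = 4q + 3
  6q + 2 = 4q + 3  ⇒  2q = 1  ⇒  q = 1/2.

q = 1/2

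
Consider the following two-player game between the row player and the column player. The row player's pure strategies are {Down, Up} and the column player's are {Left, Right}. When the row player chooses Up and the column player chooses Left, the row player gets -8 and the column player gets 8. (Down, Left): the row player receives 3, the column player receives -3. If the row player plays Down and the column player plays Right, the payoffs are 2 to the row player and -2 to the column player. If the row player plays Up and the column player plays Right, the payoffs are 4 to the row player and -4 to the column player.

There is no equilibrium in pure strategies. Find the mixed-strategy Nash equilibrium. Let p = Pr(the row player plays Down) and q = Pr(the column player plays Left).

p = 12/13, q = 2/13

Set the column player's expected payoff from Left equal to that from Right:
  the column player's expected payoff from Left: p·(-3) + (1−p)·8 = -11p + 8
  the column player's expected payoff from Right: p·(-2) + (1−p)·(-4) = 2p - 4
  -11p + 8 = 2p - 4  ⇒  -13p = -12  ⇒  p = 12/13.
For the row player to be willing to mix, the row player must be indifferent between Down and Up, which pins down the column player's mix.
  the row player's payoff from Down: q·3 + (1−q)·2 = q + 2
  the row player's payoff from Up: q·(-8) + (1−q)·4 = -12q + 4
  q + 2 = -12q + 4  ⇒  13q = 2  ⇒  q = 2/13.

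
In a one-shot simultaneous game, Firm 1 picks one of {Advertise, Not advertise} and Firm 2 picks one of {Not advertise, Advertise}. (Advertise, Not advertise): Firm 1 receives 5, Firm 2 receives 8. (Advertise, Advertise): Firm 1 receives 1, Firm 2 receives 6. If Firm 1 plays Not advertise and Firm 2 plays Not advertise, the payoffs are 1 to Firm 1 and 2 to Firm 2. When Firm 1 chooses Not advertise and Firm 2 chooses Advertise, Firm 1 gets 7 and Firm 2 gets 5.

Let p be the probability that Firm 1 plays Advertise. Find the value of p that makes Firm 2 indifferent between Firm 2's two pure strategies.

For Firm 2 to be willing to mix, Firm 2 must be indifferent between Not advertise and Advertise, which pins down Firm 1's mix.
  Firm 2's payoff to Not advertise: p·8 + (1−p)·2 = 6p + 2
  Firm 2's payoff to Advertise: p·6 + (1−p)·5 = p + 5
  6p + 2 = p + 5  ⇒  5p = 3  ⇒  p = 3/5.

p = 3/5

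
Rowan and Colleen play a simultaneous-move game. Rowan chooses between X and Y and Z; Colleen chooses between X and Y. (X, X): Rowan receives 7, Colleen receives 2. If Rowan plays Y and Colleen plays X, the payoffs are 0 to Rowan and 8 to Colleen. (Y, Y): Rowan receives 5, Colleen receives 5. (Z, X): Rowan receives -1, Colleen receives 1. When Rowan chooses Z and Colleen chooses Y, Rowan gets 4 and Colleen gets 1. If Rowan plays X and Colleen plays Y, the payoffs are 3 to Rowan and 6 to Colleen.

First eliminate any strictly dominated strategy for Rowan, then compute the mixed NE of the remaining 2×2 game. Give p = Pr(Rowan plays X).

Rowan's strategy Z is strictly dominated by Y: 0 > -1 and 5 > 4. Eliminate Z.
Colleen's indifference between X and Y determines Rowan's mixing probability p:
  Colleen's payoff to X: p·2 + (1−p)·8 = -6p + 8
  Colleen's payoff to Y: p·6 + (1−p)·5 = p + 5
  -6p + 8 = p + 5  ⇒  -7p = -3  ⇒  p = 3/7.

p = 3/7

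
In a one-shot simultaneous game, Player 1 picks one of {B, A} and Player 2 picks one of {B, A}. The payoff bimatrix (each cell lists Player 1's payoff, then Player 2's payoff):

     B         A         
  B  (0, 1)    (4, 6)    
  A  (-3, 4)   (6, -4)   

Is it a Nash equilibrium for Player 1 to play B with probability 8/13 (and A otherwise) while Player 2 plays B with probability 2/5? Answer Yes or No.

Check Player 2's indifference given Player 1's mix p = 8/13:
  payoff from B = 28/13; payoff from A = 28/13 — equal.
Check Player 1's indifference given Player 2's mix q = 2/5:
  payoff from B = 12/5; payoff from A = 12/5 — equal.
Both players are indifferent, so neither can profitably deviate.

Yes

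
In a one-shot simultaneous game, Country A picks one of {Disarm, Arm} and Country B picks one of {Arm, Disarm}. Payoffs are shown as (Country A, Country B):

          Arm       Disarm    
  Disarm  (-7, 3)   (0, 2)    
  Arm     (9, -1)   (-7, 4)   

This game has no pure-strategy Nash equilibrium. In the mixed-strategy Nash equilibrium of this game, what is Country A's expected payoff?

-49/23

Set Country A's expected payoff from Disarm equal to that from Arm:
  Country A's payoff to Disarm: q·(-7) + (1−q)·0 = -7q
  Country A's payoff to Arm: q·9 + (1−q)·(-7) = 16q - 7
  -7q = 16q - 7  ⇒  -23q = -7  ⇒  q = 7/23.
At equilibrium Country A is indifferent across rows, so Country A's payoff equals the payoff from Disarm: (7/23)·(-7) + (16/23)·0 = -49/23.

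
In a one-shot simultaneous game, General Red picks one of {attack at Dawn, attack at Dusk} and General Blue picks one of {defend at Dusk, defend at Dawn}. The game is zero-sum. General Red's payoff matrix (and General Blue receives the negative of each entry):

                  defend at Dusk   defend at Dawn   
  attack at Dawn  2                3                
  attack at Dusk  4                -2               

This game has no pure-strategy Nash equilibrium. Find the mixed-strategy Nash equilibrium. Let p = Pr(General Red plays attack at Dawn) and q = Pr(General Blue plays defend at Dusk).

p = 6/7, q = 5/7

General Red's mix must leave General Blue indifferent between defend at Dusk and defend at Dawn.
  General Blue's payoff to defend at Dusk: p·(-2) + (1−p)·(-4) = 2p - 4
  General Blue's payoff to defend at Dawn: p·(-3) + (1−p)·2 = -5p + 2
  2p - 4 = -5p + 2  ⇒  7p = 6  ⇒  p = 6/7.
General Blue's mix must leave General Red indifferent between attack at Dawn and attack at Dusk.
  General Red's expected payoff from attack at Dawn: q·2 + (1−q)·3 = -q + 3
  General Red's expected payoff from attack at Dusk: q·4 + (1−q)·(-2) = 6q - 2
  -q + 3 = 6q - 2  ⇒  -7q = -5  ⇒  q = 5/7.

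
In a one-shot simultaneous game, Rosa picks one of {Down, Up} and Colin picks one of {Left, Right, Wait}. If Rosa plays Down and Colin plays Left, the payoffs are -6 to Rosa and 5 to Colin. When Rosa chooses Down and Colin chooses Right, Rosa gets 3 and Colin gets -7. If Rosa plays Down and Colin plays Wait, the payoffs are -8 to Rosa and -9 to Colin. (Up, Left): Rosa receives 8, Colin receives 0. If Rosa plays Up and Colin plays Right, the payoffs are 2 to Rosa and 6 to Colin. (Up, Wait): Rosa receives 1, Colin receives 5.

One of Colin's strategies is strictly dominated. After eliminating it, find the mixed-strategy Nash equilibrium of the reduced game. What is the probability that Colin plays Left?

Colin's strategy Wait is strictly dominated by Right: -7 > -9 and 6 > 5. Eliminate Wait.
Set Rosa's expected payoff from Down equal to that from Up:
  Rosa's expected payoff from Down: q·(-6) + (1−q)·3 = -9q + 3
  Rosa's expected payoff from Up: q·8 + (1−q)·2 = 6q + 2
  -9q + 3 = 6q + 2  ⇒  -15q = -1  ⇒  q = 1/15.

q = 1/15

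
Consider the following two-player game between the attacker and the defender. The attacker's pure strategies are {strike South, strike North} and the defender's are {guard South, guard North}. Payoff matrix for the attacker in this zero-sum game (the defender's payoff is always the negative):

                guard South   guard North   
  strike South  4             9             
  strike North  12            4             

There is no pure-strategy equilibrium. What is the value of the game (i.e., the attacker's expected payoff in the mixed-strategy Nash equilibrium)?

v = 92/13

In a mixed equilibrium the attacker is indifferent between strike South and strike North; this condition fixes q.
  the attacker's expected payoff from strike South: q·4 + (1−q)·9 = -5q + 9
  the attacker's expected payoff from strike North: q·12 + (1−q)·4 = 8q + 4
  -5q + 9 = 8q + 4  ⇒  -13q = -5  ⇒  q = 5/13.
The value is the attacker's expected payoff against this mix (using strike South): (5/13)·4 + (8/13)·9 = 92/13.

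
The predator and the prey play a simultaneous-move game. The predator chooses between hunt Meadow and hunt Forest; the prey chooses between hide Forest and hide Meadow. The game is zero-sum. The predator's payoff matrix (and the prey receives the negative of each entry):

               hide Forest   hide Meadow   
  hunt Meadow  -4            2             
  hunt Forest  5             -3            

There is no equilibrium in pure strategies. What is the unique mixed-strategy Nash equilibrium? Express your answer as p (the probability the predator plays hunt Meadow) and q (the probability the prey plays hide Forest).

Set the prey's expected payoff from hide Forest equal to that from hide Meadow:
  the prey's expected payoff from hide Forest: p·4 + (1−p)·(-5) = 9p - 5
  the prey's expected payoff from hide Meadow: p·(-2) + (1−p)·3 = -5p + 3
  9p - 5 = -5p + 3  ⇒  14p = 8  ⇒  p = 4/7.
Set the predator's expected payoff from hunt Meadow equal to that from hunt Forest:
  the predator's payoff from hunt Meadow: q·(-4) + (1−q)·2 = -6q + 2
  the predator's payoff from hunt Forest: q·5 + (1−q)·(-3) = 8q - 3
  -6q + 2 = 8q - 3  ⇒  -14q = -5  ⇒  q = 5/14.

p = 4/7, q = 5/14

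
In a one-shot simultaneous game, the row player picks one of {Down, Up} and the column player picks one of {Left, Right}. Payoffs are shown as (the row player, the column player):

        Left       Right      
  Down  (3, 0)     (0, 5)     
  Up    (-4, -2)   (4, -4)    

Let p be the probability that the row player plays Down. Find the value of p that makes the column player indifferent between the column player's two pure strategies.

p = 2/7

For the column player to be willing to mix, the column player must be indifferent between Left and Right, which pins down the row player's mix.
  the column player's expected payoff from Left: p·0 + (1−p)·(-2) = 2p - 2
  the column player's expected payoff from Right: p·5 + (1−p)·(-4) = 9p - 4
  2p - 2 = 9p - 4  ⇒  -7p = -2  ⇒  p = 2/7.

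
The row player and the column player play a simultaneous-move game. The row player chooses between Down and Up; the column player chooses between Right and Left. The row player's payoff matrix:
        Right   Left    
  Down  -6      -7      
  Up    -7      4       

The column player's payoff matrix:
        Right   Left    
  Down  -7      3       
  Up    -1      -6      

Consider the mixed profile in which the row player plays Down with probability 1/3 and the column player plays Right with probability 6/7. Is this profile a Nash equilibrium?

No

Given the column player's mix q = 6/7, the row player's payoff from Down is -43/7 but from Up is -38/7. The row player strictly prefers Up, so the row player would not mix.
So the proposed profile is not a Nash equilibrium.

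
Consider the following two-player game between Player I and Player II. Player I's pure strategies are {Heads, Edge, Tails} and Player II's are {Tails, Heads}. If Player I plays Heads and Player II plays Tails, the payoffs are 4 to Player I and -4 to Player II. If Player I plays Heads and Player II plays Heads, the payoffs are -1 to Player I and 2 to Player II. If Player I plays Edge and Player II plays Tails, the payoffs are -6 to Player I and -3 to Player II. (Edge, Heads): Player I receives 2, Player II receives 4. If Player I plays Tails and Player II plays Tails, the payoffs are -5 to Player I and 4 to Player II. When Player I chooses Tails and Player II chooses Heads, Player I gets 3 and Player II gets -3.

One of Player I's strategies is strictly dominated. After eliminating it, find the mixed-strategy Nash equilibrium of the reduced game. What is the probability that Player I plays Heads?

p = 7/13

Player I's strategy Edge is strictly dominated by Tails: -5 > -6 and 3 > 2. Eliminate Edge.
In a mixed equilibrium Player II is indifferent between Tails and Heads; this condition fixes p.
  Player II's expected payoff from Tails: p·(-4) + (1−p)·4 = -8p + 4
  Player II's expected payoff from Heads: p·2 + (1−p)·(-3) = 5p - 3
  -8p + 4 = 5p - 3  ⇒  -13p = -7  ⇒  p = 7/13.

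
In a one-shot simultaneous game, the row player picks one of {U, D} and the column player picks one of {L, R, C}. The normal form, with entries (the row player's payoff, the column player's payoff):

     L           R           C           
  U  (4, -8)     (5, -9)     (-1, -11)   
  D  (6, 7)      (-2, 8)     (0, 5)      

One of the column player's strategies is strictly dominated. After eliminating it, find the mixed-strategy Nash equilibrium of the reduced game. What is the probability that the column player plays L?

The column player's strategy C is strictly dominated by R: -9 > -11 and 8 > 5. Eliminate C.
The column player's mix must leave the row player indifferent between U and D.
  the row player's payoff from U: q·4 + (1−q)·5 = -q + 5
  the row player's payoff from D: q·6 + (1−q)·(-2) = 8q - 2
  -q + 5 = 8q - 2  ⇒  -9q = -7  ⇒  q = 7/9.

q = 7/9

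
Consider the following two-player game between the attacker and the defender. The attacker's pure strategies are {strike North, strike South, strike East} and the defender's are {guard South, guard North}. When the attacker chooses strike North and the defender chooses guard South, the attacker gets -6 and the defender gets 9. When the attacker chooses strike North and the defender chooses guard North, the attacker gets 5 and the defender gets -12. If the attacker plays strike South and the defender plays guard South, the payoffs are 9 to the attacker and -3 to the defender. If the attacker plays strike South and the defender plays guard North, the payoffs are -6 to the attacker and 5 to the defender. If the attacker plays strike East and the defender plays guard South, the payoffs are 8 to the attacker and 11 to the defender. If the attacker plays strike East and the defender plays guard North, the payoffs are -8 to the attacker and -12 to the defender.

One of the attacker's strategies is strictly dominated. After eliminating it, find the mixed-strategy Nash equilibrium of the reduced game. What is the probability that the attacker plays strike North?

The attacker's strategy strike East is strictly dominated by strike South: 9 > 8 and -6 > -8. Eliminate strike East.
Set the defender's expected payoff from guard South equal to that from guard North:
  the defender's payoff from guard South: p·9 + (1−p)·(-3) = 12p - 3
  the defender's payoff from guard North: p·(-12) + (1−p)·5 = -17p + 5
  12p - 3 = -17p + 5  ⇒  29p = 8  ⇒  p = 8/29.

p = 8/29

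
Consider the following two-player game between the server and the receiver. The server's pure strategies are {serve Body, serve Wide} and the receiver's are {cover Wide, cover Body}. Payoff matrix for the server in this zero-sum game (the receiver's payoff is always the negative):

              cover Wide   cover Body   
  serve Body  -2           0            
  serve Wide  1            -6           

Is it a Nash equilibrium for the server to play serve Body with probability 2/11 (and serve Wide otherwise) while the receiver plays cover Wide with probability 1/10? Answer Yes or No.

Given the server's mix p = 2/11, the receiver's payoff from cover Wide is -5/11 but from cover Body is 54/11. The receiver strictly prefers cover Body, so the receiver would not mix.
So the proposed profile is not a Nash equilibrium.

No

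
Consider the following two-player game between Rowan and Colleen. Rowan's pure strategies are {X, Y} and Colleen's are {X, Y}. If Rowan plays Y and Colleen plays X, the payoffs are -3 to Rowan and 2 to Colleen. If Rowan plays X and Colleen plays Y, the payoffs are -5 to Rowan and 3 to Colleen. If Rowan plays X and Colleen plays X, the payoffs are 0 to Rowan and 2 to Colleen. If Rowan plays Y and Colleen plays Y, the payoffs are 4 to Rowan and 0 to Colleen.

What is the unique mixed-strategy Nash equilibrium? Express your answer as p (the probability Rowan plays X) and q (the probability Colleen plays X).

p = 2/3, q = 3/4

In a mixed equilibrium Colleen is indifferent between X and Y; this condition fixes p.
  Colleen's payoff from X: p·2 + (1−p)·2 = 2
  Colleen's payoff from Y: p·3 + (1−p)·0 = 3p
  2 = 3p  ⇒  -3p = -2  ⇒  p = 2/3.
For Rowan to be willing to mix, Rowan must be indifferent between X and Y, which pins down Colleen's mix.
  Rowan's payoff to X: q·0 + (1−q)·(-5) = 5q - 5
  Rowan's payoff to Y: q·(-3) + (1−q)·4 = -7q + 4
  5q - 5 = -7q + 4  ⇒  12q = 9  ⇒  q = 3/4.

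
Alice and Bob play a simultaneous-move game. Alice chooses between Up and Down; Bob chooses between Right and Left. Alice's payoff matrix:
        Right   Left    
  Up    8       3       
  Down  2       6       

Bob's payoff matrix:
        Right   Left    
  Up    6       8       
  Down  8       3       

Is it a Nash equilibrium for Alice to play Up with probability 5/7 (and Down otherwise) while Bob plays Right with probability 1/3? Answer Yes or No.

Yes

Check Bob's indifference given Alice's mix p = 5/7:
  payoff from Right = 46/7; payoff from Left = 46/7 — equal.
Check Alice's indifference given Bob's mix q = 1/3:
  payoff from Up = 14/3; payoff from Down = 14/3 — equal.
Both players are indifferent, so neither can profitably deviate.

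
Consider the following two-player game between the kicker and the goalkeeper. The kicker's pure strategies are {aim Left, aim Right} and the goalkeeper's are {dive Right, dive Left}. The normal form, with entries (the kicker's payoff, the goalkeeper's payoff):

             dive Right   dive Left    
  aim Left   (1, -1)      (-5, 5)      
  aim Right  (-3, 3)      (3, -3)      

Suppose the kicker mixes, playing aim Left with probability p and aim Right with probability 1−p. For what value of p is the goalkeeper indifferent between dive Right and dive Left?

p = 1/2

Set the goalkeeper's expected payoff from dive Right equal to that from dive Left:
  the goalkeeper's payoff to dive Right: p·(-1) + (1−p)·3 = -4p + 3
  the goalkeeper's payoff to dive Left: p·5 + (1−p)·(-3) = 8p - 3
  -4p + 3 = 8p - 3  ⇒  -12p = -6  ⇒  p = 1/2.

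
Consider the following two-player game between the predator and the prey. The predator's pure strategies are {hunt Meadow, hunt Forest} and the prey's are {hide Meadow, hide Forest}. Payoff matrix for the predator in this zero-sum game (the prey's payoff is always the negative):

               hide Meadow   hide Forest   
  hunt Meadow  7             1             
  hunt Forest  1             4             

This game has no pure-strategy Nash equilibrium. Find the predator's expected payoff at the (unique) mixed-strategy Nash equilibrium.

3

For the predator to be willing to mix, the predator must be indifferent between hunt Meadow and hunt Forest, which pins down the prey's mix.
  the predator's payoff to hunt Meadow: q·7 + (1−q)·1 = 6q + 1
  the predator's payoff to hunt Forest: q·1 + (1−q)·4 = -3q + 4
  6q + 1 = -3q + 4  ⇒  9q = 3  ⇒  q = 1/3.
At equilibrium the predator is indifferent across rows, so the predator's payoff equals the payoff from hunt Meadow: (1/3)·7 + (2/3)·1 = 3.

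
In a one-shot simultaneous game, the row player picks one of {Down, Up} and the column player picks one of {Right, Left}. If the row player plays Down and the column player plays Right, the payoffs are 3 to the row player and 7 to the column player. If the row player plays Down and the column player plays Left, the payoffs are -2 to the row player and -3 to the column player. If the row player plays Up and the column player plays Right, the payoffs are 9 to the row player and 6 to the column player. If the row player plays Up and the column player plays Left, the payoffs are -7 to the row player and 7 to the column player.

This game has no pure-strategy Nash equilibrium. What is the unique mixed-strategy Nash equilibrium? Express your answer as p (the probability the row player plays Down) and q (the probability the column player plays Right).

In a mixed equilibrium the column player is indifferent between Right and Left; this condition fixes p.
  the column player's payoff to Right: p·7 + (1−p)·6 = p + 6
  the column player's payoff to Left: p·(-3) + (1−p)·7 = -10p + 7
  p + 6 = -10p + 7  ⇒  11p = 1  ⇒  p = 1/11.
The column player's mix must leave the row player indifferent between Down and Up.
  the row player's expected payoff from Down: q·3 + (1−q)·(-2) = 5q - 2
  the row player's expected payoff from Up: q·9 + (1−q)·(-7) = 16q - 7
  5q - 2 = 16q - 7  ⇒  -11q = -5  ⇒  q = 5/11.

p = 1/11, q = 5/11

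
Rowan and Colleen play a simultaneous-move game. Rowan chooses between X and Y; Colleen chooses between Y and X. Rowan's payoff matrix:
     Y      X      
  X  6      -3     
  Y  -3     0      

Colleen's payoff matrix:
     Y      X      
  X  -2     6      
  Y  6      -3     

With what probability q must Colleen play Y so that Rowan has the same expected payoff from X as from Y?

q = 1/4

Colleen's mix must leave Rowan indifferent between X and Y.
  Rowan's expected payoff from X: q·6 + (1−q)·(-3) = 9q - 3
  Rowan's expected payoff from Y: q·(-3) + (1−q)·0 = -3q
  9q - 3 = -3q  ⇒  12q = 3  ⇒  q = 1/4.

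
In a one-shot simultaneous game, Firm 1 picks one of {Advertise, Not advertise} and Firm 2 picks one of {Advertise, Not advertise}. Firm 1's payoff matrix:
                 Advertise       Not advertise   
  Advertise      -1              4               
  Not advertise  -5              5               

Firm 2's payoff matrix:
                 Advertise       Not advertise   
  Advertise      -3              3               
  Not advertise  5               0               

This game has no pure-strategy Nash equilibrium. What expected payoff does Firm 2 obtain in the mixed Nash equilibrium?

In a mixed equilibrium Firm 2 is indifferent between Advertise and Not advertise; this condition fixes p.
  Firm 2's payoff to Advertise: p·(-3) + (1−p)·5 = -8p + 5
  Firm 2's payoff to Not advertise: p·3 + (1−p)·0 = 3p
  -8p + 5 = 3p  ⇒  -11p = -5  ⇒  p = 5/11.
At equilibrium Firm 2 is indifferent across columns, so Firm 2's payoff equals the payoff from Advertise: (5/11)·(-3) + (6/11)·5 = 15/11.

15/11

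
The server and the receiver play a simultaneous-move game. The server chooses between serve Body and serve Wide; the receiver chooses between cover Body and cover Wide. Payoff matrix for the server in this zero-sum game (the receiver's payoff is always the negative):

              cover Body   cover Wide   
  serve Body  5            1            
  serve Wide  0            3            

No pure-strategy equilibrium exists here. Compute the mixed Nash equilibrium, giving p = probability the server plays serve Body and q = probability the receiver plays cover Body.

In a mixed equilibrium the receiver is indifferent between cover Body and cover Wide; this condition fixes p.
  the receiver's payoff from cover Body: p·(-5) + (1−p)·0 = -5p
  the receiver's payoff from cover Wide: p·(-1) + (1−p)·(-3) = 2p - 3
  -5p = 2p - 3  ⇒  -7p = -3  ⇒  p = 3/7.
Set the server's expected payoff from serve Body equal to that from serve Wide:
  the server's payoff to serve Body: q·5 + (1−q)·1 = 4q + 1
  the server's payoff to serve Wide: q·0 + (1−q)·3 = -3q + 3
  4q + 1 = -3q + 3  ⇒  7q = 2  ⇒  q = 2/7.

p = 3/7, q = 2/7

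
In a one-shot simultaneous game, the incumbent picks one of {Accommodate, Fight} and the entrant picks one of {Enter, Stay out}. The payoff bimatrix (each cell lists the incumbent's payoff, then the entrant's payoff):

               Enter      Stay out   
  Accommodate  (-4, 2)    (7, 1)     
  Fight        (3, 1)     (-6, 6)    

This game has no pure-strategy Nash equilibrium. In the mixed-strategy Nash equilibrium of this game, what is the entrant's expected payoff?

11/6

Set the entrant's expected payoff from Enter equal to that from Stay out:
  the entrant's payoff to Enter: p·2 + (1−p)·1 = p + 1
  the entrant's payoff to Stay out: p·1 + (1−p)·6 = -5p + 6
  p + 1 = -5p + 6  ⇒  6p = 5  ⇒  p = 5/6.
At equilibrium the entrant is indifferent across columns, so the entrant's payoff equals the payoff from Enter: (5/6)·2 + (1/6)·1 = 11/6.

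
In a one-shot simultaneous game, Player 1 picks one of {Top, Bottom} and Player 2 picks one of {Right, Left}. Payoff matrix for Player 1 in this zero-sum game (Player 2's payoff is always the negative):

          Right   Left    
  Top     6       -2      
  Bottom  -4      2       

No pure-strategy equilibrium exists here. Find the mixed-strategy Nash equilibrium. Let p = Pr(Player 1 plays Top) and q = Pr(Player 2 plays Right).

Player 2's indifference between Right and Left determines Player 1's mixing probability p:
  Player 2's payoff from Right: p·(-6) + (1−p)·4 = -10p + 4
  Player 2's payoff from Left: p·2 + (1−p)·(-2) = 4p - 2
  -10p + 4 = 4p - 2  ⇒  -14p = -6  ⇒  p = 3/7.
Player 1's indifference between Top and Bottom determines Player 2's mixing probability q:
  Player 1's payoff to Top: q·6 + (1−q)·(-2) = 8q - 2
  Player 1's payoff to Bottom: q·(-4) + (1−q)·2 = -6q + 2
  8q - 2 = -6q + 2  ⇒  14q = 4  ⇒  q = 2/7.

p = 3/7, q = 2/7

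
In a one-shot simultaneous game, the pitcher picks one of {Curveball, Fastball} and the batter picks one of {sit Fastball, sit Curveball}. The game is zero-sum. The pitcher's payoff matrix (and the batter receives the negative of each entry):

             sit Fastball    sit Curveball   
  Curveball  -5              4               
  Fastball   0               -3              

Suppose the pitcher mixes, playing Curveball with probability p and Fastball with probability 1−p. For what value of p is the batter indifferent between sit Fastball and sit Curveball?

p = 1/4

For the batter to be willing to mix, the batter must be indifferent between sit Fastball and sit Curveball, which pins down the pitcher's mix.
  the batter's expected payoff from sit Fastball: p·5 + (1−p)·0 = 5p
  the batter's expected payoff from sit Curveball: p·(-4) + (1−p)·3 = -7p + 3
  5p = -7p + 3  ⇒  12p = 3  ⇒  p = 1/4.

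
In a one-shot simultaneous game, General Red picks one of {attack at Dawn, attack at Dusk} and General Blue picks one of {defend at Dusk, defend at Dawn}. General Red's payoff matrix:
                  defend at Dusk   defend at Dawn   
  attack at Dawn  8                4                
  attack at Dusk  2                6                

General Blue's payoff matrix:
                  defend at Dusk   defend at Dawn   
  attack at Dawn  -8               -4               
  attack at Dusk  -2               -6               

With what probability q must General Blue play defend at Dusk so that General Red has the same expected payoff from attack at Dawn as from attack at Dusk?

General Blue's mix must leave General Red indifferent between attack at Dawn and attack at Dusk.
  General Red's payoff to attack at Dawn: q·8 + (1−q)·4 = 4q + 4
  General Red's payoff to attack at Dusk: q·2 + (1−q)·6 = -4q + 6
  4q + 4 = -4q + 6  ⇒  8q = 2  ⇒  q = 1/4.

q = 1/4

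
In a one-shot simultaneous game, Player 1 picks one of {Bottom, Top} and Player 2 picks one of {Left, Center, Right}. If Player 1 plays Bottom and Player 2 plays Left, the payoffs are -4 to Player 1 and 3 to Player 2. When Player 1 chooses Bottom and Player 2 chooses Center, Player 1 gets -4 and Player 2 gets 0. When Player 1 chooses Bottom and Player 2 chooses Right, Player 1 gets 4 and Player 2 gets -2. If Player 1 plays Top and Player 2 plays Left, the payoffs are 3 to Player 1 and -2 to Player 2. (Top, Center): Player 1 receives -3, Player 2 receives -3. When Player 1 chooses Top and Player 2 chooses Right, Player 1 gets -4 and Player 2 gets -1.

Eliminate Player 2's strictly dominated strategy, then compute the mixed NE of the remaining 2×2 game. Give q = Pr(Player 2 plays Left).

q = 8/15

Player 2's strategy Center is strictly dominated by Left: 3 > 0 and -2 > -3. Eliminate Center.
In a mixed equilibrium Player 1 is indifferent between Bottom and Top; this condition fixes q.
  Player 1's expected payoff from Bottom: q·(-4) + (1−q)·4 = -8q + 4
  Player 1's expected payoff from Top: q·3 + (1−q)·(-4) = 7q - 4
  -8q + 4 = 7q - 4  ⇒  -15q = -8  ⇒  q = 8/15.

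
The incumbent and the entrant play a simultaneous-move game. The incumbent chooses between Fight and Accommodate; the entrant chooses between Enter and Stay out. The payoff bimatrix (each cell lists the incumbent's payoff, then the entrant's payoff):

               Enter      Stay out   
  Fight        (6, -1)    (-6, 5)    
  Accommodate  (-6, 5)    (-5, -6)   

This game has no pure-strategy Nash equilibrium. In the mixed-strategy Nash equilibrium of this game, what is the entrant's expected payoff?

19/17

The entrant's indifference between Enter and Stay out determines the incumbent's mixing probability p:
  the entrant's expected payoff from Enter: p·(-1) + (1−p)·5 = -6p + 5
  the entrant's expected payoff from Stay out: p·5 + (1−p)·(-6) = 11p - 6
  -6p + 5 = 11p - 6  ⇒  -17p = -11  ⇒  p = 11/17.
At equilibrium the entrant is indifferent across columns, so the entrant's payoff equals the payoff from Enter: (11/17)·(-1) + (6/17)·5 = 19/17.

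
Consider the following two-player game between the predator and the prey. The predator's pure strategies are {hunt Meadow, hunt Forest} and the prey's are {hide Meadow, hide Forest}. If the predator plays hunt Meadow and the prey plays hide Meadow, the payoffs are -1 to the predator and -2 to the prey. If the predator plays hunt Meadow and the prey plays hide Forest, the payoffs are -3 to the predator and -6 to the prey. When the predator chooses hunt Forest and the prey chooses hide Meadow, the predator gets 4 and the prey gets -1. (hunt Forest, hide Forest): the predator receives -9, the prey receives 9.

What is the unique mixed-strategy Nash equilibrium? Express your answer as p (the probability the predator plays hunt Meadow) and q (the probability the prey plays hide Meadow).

p = 5/7, q = 6/11

Set the prey's expected payoff from hide Meadow equal to that from hide Forest:
  the prey's payoff from hide Meadow: p·(-2) + (1−p)·(-1) = -p - 1
  the prey's payoff from hide Forest: p·(-6) + (1−p)·9 = -15p + 9
  -p - 1 = -15p + 9  ⇒  14p = 10  ⇒  p = 5/7.
The prey's mix must leave the predator indifferent between hunt Meadow and hunt Forest.
  the predator's payoff from hunt Meadow: q·(-1) + (1−q)·(-3) = 2q - 3
  the predator's payoff from hunt Forest: q·4 + (1−q)·(-9) = 13q - 9
  2q - 3 = 13q - 9  ⇒  -11q = -6  ⇒  q = 6/11.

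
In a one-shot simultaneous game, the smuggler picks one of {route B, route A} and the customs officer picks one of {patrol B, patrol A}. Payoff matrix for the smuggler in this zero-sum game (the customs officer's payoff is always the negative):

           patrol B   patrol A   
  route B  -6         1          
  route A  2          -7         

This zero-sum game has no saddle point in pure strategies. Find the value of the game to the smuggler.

Set the smuggler's expected payoff from route B equal to that from route A:
  the smuggler's payoff from route B: q·(-6) + (1−q)·1 = -7q + 1
  the smuggler's payoff from route A: q·2 + (1−q)·(-7) = 9q - 7
  -7q + 1 = 9q - 7  ⇒  -16q = -8  ⇒  q = 1/2.
The value is the smuggler's expected payoff against this mix (using route B): (1/2)·(-6) + (1/2)·1 = -5/2.

v = -5/2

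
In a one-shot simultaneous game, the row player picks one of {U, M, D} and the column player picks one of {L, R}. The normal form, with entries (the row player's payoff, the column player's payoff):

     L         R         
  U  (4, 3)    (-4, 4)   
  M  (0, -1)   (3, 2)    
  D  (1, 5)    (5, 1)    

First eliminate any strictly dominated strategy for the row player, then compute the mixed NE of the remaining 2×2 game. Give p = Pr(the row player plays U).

The row player's strategy M is strictly dominated by D: 1 > 0 and 5 > 3. Eliminate M.
The column player's indifference between L and R determines the row player's mixing probability p:
  the column player's expected payoff from L: p·3 + (1−p)·5 = -2p + 5
  the column player's expected payoff from R: p·4 + (1−p)·1 = 3p + 1
  -2p + 5 = 3p + 1  ⇒  -5p = -4  ⇒  p = 4/5.

p = 4/5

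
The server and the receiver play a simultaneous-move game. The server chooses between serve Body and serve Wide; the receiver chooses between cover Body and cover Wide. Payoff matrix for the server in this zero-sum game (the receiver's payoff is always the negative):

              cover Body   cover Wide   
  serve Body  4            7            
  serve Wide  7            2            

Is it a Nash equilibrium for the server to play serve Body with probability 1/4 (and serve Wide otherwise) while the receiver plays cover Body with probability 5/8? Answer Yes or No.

Given the server's mix p = 1/4, the receiver's payoff from cover Body is -25/4 but from cover Wide is -13/4. The receiver strictly prefers cover Wide, so the receiver would not mix.
So the proposed profile is not a Nash equilibrium.

No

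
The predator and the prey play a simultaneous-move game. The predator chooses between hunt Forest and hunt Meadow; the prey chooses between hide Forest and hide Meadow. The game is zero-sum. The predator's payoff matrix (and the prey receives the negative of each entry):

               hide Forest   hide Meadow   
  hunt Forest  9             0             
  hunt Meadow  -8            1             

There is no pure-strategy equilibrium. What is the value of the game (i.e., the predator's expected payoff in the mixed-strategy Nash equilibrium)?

For the predator to be willing to mix, the predator must be indifferent between hunt Forest and hunt Meadow, which pins down the prey's mix.
  the predator's expected payoff from hunt Forest: q·9 + (1−q)·0 = 9q
  the predator's expected payoff from hunt Meadow: q·(-8) + (1−q)·1 = -9q + 1
  9q = -9q + 1  ⇒  18q = 1  ⇒  q = 1/18.
The value is the predator's expected payoff against this mix (using hunt Forest): (1/18)·9 + (17/18)·0 = 1/2.

v = 1/2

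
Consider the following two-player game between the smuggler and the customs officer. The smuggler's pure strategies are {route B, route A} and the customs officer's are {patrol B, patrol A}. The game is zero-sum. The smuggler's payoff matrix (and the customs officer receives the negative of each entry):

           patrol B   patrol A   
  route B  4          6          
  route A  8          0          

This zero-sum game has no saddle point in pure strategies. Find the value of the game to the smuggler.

v = 24/5

The customs officer's mix must leave the smuggler indifferent between route B and route A.
  the smuggler's payoff from route B: q·4 + (1−q)·6 = -2q + 6
  the smuggler's payoff from route A: q·8 + (1−q)·0 = 8q
  -2q + 6 = 8q  ⇒  -10q = -6  ⇒  q = 3/5.
The value is the smuggler's expected payoff against this mix (using route B): (3/5)·4 + (2/5)·6 = 24/5.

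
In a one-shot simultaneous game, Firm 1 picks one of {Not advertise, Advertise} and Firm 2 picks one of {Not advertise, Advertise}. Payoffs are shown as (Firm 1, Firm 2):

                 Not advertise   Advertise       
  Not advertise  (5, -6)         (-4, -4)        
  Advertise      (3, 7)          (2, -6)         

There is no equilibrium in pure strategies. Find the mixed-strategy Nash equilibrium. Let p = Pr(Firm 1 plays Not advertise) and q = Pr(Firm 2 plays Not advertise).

In a mixed equilibrium Firm 2 is indifferent between Not advertise and Advertise; this condition fixes p.
  Firm 2's payoff to Not advertise: p·(-6) + (1−p)·7 = -13p + 7
  Firm 2's payoff to Advertise: p·(-4) + (1−p)·(-6) = 2p - 6
  -13p + 7 = 2p - 6  ⇒  -15p = -13  ⇒  p = 13/15.
In a mixed equilibrium Firm 1 is indifferent between Not advertise and Advertise; this condition fixes q.
  Firm 1's payoff from Not advertise: q·5 + (1−q)·(-4) = 9q - 4
  Firm 1's payoff from Advertise: q·3 + (1−q)·2 = q + 2
  9q - 4 = q + 2  ⇒  8q = 6  ⇒  q = 3/4.

p = 13/15, q = 3/4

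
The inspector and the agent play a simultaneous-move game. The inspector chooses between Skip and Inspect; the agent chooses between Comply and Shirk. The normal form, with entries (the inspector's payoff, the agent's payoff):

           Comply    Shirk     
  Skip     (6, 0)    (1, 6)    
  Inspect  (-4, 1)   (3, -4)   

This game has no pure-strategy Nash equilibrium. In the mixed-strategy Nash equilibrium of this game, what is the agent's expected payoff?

6/11

For the agent to be willing to mix, the agent must be indifferent between Comply and Shirk, which pins down the inspector's mix.
  the agent's payoff to Comply: p·0 + (1−p)·1 = -p + 1
  the agent's payoff to Shirk: p·6 + (1−p)·(-4) = 10p - 4
  -p + 1 = 10p - 4  ⇒  -11p = -5  ⇒  p = 5/11.
At equilibrium the agent is indifferent across columns, so the agent's payoff equals the payoff from Comply: (5/11)·0 + (6/11)·1 = 6/11.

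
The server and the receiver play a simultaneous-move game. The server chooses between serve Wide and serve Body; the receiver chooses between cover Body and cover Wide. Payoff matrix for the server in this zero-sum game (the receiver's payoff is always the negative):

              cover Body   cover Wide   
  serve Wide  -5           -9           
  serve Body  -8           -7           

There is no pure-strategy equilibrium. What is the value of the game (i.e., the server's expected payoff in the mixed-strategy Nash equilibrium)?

In a mixed equilibrium the server is indifferent between serve Wide and serve Body; this condition fixes q.
  the server's payoff from serve Wide: q·(-5) + (1−q)·(-9) = 4q - 9
  the server's payoff from serve Body: q·(-8) + (1−q)·(-7) = -q - 7
  4q - 9 = -q - 7  ⇒  5q = 2  ⇒  q = 2/5.
The value is the server's expected payoff against this mix (using serve Wide): (2/5)·(-5) + (3/5)·(-9) = -37/5.

v = -37/5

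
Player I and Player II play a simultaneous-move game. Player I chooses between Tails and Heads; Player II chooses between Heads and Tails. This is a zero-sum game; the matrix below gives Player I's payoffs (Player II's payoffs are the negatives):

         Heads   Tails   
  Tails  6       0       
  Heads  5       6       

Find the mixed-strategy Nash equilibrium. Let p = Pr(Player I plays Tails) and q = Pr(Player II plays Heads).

p = 1/7, q = 6/7

Player II's indifference between Heads and Tails determines Player I's mixing probability p:
  Player II's expected payoff from Heads: p·(-6) + (1−p)·(-5) = -p - 5
  Player II's expected payoff from Tails: p·0 + (1−p)·(-6) = 6p - 6
  -p - 5 = 6p - 6  ⇒  -7p = -1  ⇒  p = 1/7.
Set Player I's expected payoff from Tails equal to that from Heads:
  Player I's payoff from Tails: q·6 + (1−q)·0 = 6q
  Player I's payoff from Heads: q·5 + (1−q)·6 = -q + 6
  6q = -q + 6  ⇒  7q = 6  ⇒  q = 6/7.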